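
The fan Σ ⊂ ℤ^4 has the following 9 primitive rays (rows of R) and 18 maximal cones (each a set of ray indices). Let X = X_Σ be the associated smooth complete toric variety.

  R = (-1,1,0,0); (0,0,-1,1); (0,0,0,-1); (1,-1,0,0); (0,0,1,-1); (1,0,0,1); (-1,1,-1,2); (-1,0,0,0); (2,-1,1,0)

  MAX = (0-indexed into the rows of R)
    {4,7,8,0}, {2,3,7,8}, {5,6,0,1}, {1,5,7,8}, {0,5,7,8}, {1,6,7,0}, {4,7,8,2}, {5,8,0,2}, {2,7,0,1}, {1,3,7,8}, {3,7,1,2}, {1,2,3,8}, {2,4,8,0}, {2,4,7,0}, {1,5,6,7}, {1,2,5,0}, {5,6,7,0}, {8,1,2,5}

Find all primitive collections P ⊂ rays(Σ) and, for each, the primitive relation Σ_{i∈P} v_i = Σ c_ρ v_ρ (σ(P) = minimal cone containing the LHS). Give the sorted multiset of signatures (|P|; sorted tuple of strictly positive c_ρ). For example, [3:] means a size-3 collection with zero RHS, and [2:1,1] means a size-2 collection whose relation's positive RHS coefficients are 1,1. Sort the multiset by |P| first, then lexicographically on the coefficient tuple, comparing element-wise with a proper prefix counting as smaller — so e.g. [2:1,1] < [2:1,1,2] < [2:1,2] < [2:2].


14 minimal non-faces of Δ(Σ) (on 9 rays):

  P={0,3}:  v_{0} + v_{3} = 0 ; sig = [2:]
  P={1,4}:  v_{1} + v_{4} = 0 ; sig = [2:]
  P={2,6}:  v_{2} + v_{6} = v_{0} + v_{1} ; sig = [2:1,1]
  P={3,5}:  v_{3} + v_{5} = v_{1} + v_{8} ; sig = [2:1,1]
  P={4,5}:  v_{4} + v_{5} = v_{0} + v_{8} ; sig = [2:1,1]
  P={3,4}:  v_{3} + v_{4} = v_{2} + v_{7} + v_{8} ; sig = [2:1,1,1]
  P={3,6}:  v_{3} + v_{6} = v_{1} + v_{5} + v_{7} ; sig = [2:1,1,1]
  P={4,6}:  v_{4} + v_{6} = v_{0} + v_{5} + v_{7} ; sig = [2:1,1,1]
  P={6,8}:  v_{6} + v_{8} = 2·v_{5} + v_{7} ; sig = [2:1,2]
  P={2,5,7}:  v_{2} + v_{5} + v_{7} = 0 ; sig = [3:]
  P={0,1,8}:  v_{0} + v_{1} + v_{8} = v_{5} ; sig = [3:1]
  P={0,1,5,7}:  v_{0} + v_{1} + v_{5} + v_{7} = v_{6} ; sig = [4:1]
  P={0,2,7,8}:  v_{0} + v_{2} + v_{7} + v_{8} = v_{4} ; sig = [4:1]
  P={1,2,7,8}:  v_{1} + v_{2} + v_{7} + v_{8} = v_{3} ; sig = [4:1]

Hence PRS(X_Σ) =
[[2:], [2:], [2:1,1], [2:1,1], [2:1,1], [2:1,1,1], [2:1,1,1], [2:1,1,1], [2:1,2], [3:], [3:1], [4:1], [4:1], [4:1]]


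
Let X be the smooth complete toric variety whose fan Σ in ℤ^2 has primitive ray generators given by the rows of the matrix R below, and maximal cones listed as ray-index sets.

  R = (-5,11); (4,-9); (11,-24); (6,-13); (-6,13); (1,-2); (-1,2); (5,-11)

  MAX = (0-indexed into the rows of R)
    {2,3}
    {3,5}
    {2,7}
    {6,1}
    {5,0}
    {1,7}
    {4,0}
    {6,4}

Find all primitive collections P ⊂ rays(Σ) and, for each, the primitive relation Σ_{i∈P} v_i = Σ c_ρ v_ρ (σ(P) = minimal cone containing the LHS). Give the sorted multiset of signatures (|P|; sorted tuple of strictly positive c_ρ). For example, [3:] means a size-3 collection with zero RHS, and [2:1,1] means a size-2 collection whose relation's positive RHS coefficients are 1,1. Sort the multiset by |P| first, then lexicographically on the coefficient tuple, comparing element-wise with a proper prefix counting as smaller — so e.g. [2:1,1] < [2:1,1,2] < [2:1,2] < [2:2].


Minimal non-faces — 20 found among 8 rays, 8 max cones:

  {0,7}:  v_{0} + v_{7} = 0 ; sig = [2:]
  {3,4}:  v_{3} + v_{4} = 0 ; sig = [2:]
  {5,6}:  v_{5} + v_{6} = 0 ; sig = [2:]
  {0,1}:  v_{0} + v_{1} = v_{6} ; sig = [2:1]
  {0,2}:  v_{0} + v_{2} = v_{3} ; sig = [2:1]
  {0,3}:  v_{0} + v_{3} = v_{5} ; sig = [2:1]
  {0,6}:  v_{0} + v_{6} = v_{4} ; sig = [2:1]
  {1,5}:  v_{1} + v_{5} = v_{7} ; sig = [2:1]
  {2,4}:  v_{2} + v_{4} = v_{7} ; sig = [2:1]
  {3,6}:  v_{3} + v_{6} = v_{7} ; sig = [2:1]
  {3,7}:  v_{3} + v_{7} = v_{2} ; sig = [2:1]
  {4,5}:  v_{4} + v_{5} = v_{0} ; sig = [2:1]
  {4,7}:  v_{4} + v_{7} = v_{6} ; sig = [2:1]
  {5,7}:  v_{5} + v_{7} = v_{3} ; sig = [2:1]
  {6,7}:  v_{6} + v_{7} = v_{1} ; sig = [2:1]
  {1,3}:  v_{1} + v_{3} = 2·v_{7} ; sig = [2:2]
  {1,4}:  v_{1} + v_{4} = 2·v_{6} ; sig = [2:2]
  {2,5}:  v_{2} + v_{5} = 2·v_{3} ; sig = [2:2]
  {2,6}:  v_{2} + v_{6} = 2·v_{7} ; sig = [2:2]
  {1,2}:  v_{1} + v_{2} = 3·v_{7} ; sig = [2:3]

so the primitive-relation signature multiset is
    |P|=2: 20 collections, coeffs (), (), (), (1), (1), (1), (1), (1), (1), (1), (1), (1), (1), (1), (1), (2), (2), (2), (2), (3)


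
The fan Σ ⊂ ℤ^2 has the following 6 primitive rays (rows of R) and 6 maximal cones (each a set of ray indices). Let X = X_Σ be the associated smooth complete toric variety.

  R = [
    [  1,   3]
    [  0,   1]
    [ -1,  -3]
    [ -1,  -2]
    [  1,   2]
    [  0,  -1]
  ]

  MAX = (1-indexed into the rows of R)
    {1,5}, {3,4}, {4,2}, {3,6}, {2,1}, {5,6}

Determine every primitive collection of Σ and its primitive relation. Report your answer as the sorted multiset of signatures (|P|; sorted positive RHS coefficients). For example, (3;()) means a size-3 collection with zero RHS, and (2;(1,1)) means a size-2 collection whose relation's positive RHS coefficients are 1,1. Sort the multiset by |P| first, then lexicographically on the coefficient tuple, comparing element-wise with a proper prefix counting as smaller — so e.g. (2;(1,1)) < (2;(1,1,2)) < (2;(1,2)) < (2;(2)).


9 collections generate NE(X_Σ); each relation:

  P={1,3}:  v_{1} + v_{3} = 0  ⇒ sig = (2;())
  P={2,6}:  v_{2} + v_{6} = 0  ⇒ sig = (2;())
  P={4,5}:  v_{4} + v_{5} = 0  ⇒ sig = (2;())
  P={1,4}:  v_{1} + v_{4} = v_{2}  ⇒ sig = (2;(1))
  P={1,6}:  v_{1} + v_{6} = v_{5}  ⇒ sig = (2;(1))
  P={2,3}:  v_{2} + v_{3} = v_{4}  ⇒ sig = (2;(1))
  P={2,5}:  v_{2} + v_{5} = v_{1}  ⇒ sig = (2;(1))
  P={3,5}:  v_{3} + v_{5} = v_{6}  ⇒ sig = (2;(1))
  P={4,6}:  v_{4} + v_{6} = v_{3}  ⇒ sig = (2;(1))

Hence PRS(X_Σ) =
[(2;()), (2;()), (2;()), (2;(1)), (2;(1)), (2;(1)), (2;(1)), (2;(1)), (2;(1))]


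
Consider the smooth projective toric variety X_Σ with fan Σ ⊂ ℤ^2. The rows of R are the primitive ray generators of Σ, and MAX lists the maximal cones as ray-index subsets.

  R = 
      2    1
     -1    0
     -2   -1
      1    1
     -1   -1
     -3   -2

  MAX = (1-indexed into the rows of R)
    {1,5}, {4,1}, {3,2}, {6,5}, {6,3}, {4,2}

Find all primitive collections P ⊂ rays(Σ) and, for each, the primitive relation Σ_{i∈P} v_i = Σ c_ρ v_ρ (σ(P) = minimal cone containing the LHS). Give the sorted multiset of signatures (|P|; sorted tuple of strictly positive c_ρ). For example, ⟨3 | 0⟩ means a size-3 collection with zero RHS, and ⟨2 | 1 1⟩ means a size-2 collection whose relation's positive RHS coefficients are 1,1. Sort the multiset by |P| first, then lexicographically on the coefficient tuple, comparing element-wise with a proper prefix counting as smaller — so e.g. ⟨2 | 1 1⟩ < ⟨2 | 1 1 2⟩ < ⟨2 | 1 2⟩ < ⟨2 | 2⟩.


Minimal non-faces — 9 found among 6 rays, 6 max cones:

  P = {1,3}:  v_{1} + v_{3} = 0  →  sig = ⟨2 | 0⟩
  P = {4,5}:  v_{4} + v_{5} = 0  →  sig = ⟨2 | 0⟩
  P = {1,2}:  v_{1} + v_{2} = v_{4}  →  sig = ⟨2 | 1⟩
  P = {1,6}:  v_{1} + v_{6} = v_{5}  →  sig = ⟨2 | 1⟩
  P = {2,5}:  v_{2} + v_{5} = v_{3}  →  sig = ⟨2 | 1⟩
  P = {3,4}:  v_{3} + v_{4} = v_{2}  →  sig = ⟨2 | 1⟩
  P = {3,5}:  v_{3} + v_{5} = v_{6}  →  sig = ⟨2 | 1⟩
  P = {4,6}:  v_{4} + v_{6} = v_{3}  →  sig = ⟨2 | 1⟩
  P = {2,6}:  v_{2} + v_{6} = 2·v_{3}  →  sig = ⟨2 | 2⟩

Sorted signature multiset PRS(X):
    |P|=2: 9 collections, coeffs (), (), (1), (1), (1), (1), (1), (1), (2)


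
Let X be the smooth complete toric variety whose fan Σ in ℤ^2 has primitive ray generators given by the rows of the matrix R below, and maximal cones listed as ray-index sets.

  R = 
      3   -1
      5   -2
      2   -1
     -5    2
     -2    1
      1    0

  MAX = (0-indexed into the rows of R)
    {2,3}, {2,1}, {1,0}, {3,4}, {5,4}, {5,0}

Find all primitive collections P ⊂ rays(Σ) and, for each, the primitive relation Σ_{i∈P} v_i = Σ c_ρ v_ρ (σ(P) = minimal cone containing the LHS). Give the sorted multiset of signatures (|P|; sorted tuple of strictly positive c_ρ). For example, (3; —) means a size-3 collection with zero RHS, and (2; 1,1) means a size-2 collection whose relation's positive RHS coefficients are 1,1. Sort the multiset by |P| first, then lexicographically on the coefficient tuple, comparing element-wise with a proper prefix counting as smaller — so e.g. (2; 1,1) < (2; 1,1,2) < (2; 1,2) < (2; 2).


Σ has 9 primitive collections:

  {1,3}:  v_{1} + v_{3} = 0  ⟹  sig = (2; —)
  {2,4}:  v_{2} + v_{4} = 0  ⟹  sig = (2; —)
  {0,2}:  v_{0} + v_{2} = v_{1}  ⟹  sig = (2; 1)
  {0,3}:  v_{0} + v_{3} = v_{4}  ⟹  sig = (2; 1)
  {0,4}:  v_{0} + v_{4} = v_{5}  ⟹  sig = (2; 1)
  {1,4}:  v_{1} + v_{4} = v_{0}  ⟹  sig = (2; 1)
  {2,5}:  v_{2} + v_{5} = v_{0}  ⟹  sig = (2; 1)
  {1,5}:  v_{1} + v_{5} = 2·v_{0}  ⟹  sig = (2; 2)
  {3,5}:  v_{3} + v_{5} = 2·v_{4}  ⟹  sig = (2; 2)

Sorted signature multiset PRS(X):
{ (2; —) ×2,  (2; 1) ×5,  (2; 2) ×2 }


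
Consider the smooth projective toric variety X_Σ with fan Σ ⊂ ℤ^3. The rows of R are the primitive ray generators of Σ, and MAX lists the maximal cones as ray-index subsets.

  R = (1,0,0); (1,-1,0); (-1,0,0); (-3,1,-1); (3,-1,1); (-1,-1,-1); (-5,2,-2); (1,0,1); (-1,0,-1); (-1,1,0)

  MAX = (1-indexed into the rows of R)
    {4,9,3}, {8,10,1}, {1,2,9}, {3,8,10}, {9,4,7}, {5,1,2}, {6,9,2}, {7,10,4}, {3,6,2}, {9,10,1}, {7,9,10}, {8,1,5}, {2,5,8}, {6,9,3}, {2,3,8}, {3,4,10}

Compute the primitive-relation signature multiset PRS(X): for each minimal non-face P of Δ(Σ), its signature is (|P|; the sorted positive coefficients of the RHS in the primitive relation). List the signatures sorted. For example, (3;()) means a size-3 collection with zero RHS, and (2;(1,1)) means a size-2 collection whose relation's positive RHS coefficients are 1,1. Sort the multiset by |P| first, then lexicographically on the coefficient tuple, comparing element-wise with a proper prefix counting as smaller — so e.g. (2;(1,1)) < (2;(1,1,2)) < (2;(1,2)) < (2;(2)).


Primitive collections (25):

  P = {1,3}:  v_{1} + v_{3} = 0 ; sig = (2;())
  P = {2,10}:  v_{2} + v_{10} = 0 ; sig = (2;())
  P = {4,5}:  v_{4} + v_{5} = 0 ; sig = (2;())
  P = {8,9}:  v_{8} + v_{9} = 0 ; sig = (2;())
  P = {1,4}:  v_{1} + v_{4} = v_{9} + v_{10} ; sig = (2;(1,1))
  P = {1,6}:  v_{1} + v_{6} = v_{2} + v_{9} ; sig = (2;(1,1))
  P = {2,4}:  v_{2} + v_{4} = v_{3} + v_{9} ; sig = (2;(1,1))
  P = {2,7}:  v_{2} + v_{7} = v_{4} + v_{9} ; sig = (2;(1,1))
  P = {3,5}:  v_{3} + v_{5} = v_{2} + v_{8} ; sig = (2;(1,1))
  P = {4,8}:  v_{4} + v_{8} = v_{3} + v_{10} ; sig = (2;(1,1))
  P = {5,7}:  v_{5} + v_{7} = v_{9} + v_{10} ; sig = (2;(1,1))
  P = {5,9}:  v_{5} + v_{9} = v_{1} + v_{2} ; sig = (2;(1,1))
  P = {5,10}:  v_{5} + v_{10} = v_{1} + v_{8} ; sig = (2;(1,1))
  P = {6,8}:  v_{6} + v_{8} = v_{2} + v_{3} ; sig = (2;(1,1))
  P = {6,10}:  v_{6} + v_{10} = v_{3} + v_{9} ; sig = (2;(1,1))
  P = {7,8}:  v_{7} + v_{8} = v_{4} + v_{10} ; sig = (2;(1,1))
  P = {6,7}:  v_{6} + v_{7} = v_{3} + v_{4} + 2·v_{9} ; sig = (2;(1,1,2))
  P = {3,7}:  v_{3} + v_{7} = 2·v_{4} ; sig = (2;(2))
  P = {5,6}:  v_{5} + v_{6} = 2·v_{2} ; sig = (2;(2))
  P = {1,7}:  v_{1} + v_{7} = 2·v_{9} + 2·v_{10} ; sig = (2;(2,2))
  P = {4,6}:  v_{4} + v_{6} = 2·v_{3} + 2·v_{9} ; sig = (2;(2,2))
  P = {1,2,8}:  v_{1} + v_{2} + v_{8} = v_{5} ; sig = (3;(1))
  P = {2,3,9}:  v_{2} + v_{3} + v_{9} = v_{6} ; sig = (3;(1))
  P = {3,9,10}:  v_{3} + v_{9} + v_{10} = v_{4} ; sig = (3;(1))
  P = {4,9,10}:  v_{4} + v_{9} + v_{10} = v_{7} ; sig = (3;(1))

Signatures (|P|; sorted positive RHS coefficients), sorted:
    |P|=2: 21 collections, coeffs (), (), (), (), (1,1), (1,1), (1,1), (1,1), (1,1), (1,1), (1,1), (1,1), (1,1), (1,1), (1,1), (1,1), (1,1,2), (2), (2), (2,2), (2,2)
    |P|=3: 4 collections, coeffs (1), (1), (1), (1)


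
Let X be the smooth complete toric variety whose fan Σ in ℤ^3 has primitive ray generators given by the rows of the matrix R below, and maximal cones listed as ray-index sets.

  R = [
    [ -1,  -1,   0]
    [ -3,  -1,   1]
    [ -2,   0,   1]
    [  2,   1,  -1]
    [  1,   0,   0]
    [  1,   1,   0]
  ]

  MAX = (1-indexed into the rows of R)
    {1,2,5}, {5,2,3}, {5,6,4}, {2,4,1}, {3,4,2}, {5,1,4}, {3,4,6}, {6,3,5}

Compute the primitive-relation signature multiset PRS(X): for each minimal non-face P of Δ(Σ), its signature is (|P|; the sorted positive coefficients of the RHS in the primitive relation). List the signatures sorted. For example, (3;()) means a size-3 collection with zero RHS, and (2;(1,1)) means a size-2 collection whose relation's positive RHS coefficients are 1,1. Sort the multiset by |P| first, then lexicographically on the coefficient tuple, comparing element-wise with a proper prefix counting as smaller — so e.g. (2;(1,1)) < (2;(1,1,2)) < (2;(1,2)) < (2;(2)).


The 5 primitive collections of Σ (r=6, n=3):

  {1,6}:  v_{1} + v_{6} = 0 — sig = (2;())
  {1,3}:  v_{1} + v_{3} = v_{2} — sig = (2;(1))
  {2,6}:  v_{2} + v_{6} = v_{3} — sig = (2;(1))
  {2,4,5}:  v_{2} + v_{4} + v_{5} = 0 — sig = (3;())
  {3,4,5}:  v_{3} + v_{4} + v_{5} = v_{6} — sig = (3;(1))

Sorted signature multiset PRS(X):
    (2;())
    (2;(1))
    (2;(1))
    (3;())
    (3;(1))


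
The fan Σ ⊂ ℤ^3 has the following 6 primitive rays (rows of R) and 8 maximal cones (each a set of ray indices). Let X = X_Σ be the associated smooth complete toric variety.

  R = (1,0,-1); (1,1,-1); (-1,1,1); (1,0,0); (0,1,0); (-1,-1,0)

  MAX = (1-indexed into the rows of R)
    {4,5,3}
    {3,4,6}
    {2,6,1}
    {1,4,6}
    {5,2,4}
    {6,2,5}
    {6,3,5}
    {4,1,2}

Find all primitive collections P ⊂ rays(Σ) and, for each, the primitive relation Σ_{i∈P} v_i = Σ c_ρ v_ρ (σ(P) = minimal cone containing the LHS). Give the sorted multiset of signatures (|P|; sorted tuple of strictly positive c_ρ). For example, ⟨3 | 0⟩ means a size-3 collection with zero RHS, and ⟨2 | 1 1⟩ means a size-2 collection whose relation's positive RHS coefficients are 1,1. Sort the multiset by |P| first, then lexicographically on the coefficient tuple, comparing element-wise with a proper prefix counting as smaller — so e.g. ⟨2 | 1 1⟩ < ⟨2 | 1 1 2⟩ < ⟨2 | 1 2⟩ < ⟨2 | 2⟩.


Δ(Σ) — 6 vertices, 5 min non-faces:

  P = {1,3}:  v_{1} + v_{3} = v_{5}  ⟹  sig = ⟨2 | 1⟩
  P = {1,5}:  v_{1} + v_{5} = v_{2}  ⟹  sig = ⟨2 | 1⟩
  P = {2,3}:  v_{2} + v_{3} = 2·v_{5}  ⟹  sig = ⟨2 | 2⟩
  P = {4,5,6}:  v_{4} + v_{5} + v_{6} = 0  ⟹  sig = ⟨3 | 0⟩
  P = {2,4,6}:  v_{2} + v_{4} + v_{6} = v_{1}  ⟹  sig = ⟨3 | 1⟩

so the primitive-relation signature multiset is
{ ⟨2 | 1⟩ ×2,  ⟨2 | 2⟩,  ⟨3 | 0⟩,  ⟨3 | 1⟩ }


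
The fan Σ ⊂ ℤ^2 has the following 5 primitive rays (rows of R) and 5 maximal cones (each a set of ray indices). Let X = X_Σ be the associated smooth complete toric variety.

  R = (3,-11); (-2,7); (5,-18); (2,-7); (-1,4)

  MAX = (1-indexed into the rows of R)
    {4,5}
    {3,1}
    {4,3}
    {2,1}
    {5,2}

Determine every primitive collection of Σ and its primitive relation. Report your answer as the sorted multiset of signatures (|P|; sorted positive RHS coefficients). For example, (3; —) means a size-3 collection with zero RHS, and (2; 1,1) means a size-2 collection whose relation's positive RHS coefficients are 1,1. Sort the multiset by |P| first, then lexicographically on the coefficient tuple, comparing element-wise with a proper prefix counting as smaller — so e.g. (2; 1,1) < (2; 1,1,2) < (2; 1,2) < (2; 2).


Minimal non-faces — 5 found among 5 rays, 5 max cones:

  • {2,4}:  v_{2} + v_{4} = 0 — sig = (2; —)
  • {1,4}:  v_{1} + v_{4} = v_{3} — sig = (2; 1)
  • {1,5}:  v_{1} + v_{5} = v_{4} — sig = (2; 1)
  • {2,3}:  v_{2} + v_{3} = v_{1} — sig = (2; 1)
  • {3,5}:  v_{3} + v_{5} = 2·v_{4} — sig = (2; 2)

so the primitive-relation signature multiset is
{ (2; —),  (2; 1) ×3,  (2; 2) }


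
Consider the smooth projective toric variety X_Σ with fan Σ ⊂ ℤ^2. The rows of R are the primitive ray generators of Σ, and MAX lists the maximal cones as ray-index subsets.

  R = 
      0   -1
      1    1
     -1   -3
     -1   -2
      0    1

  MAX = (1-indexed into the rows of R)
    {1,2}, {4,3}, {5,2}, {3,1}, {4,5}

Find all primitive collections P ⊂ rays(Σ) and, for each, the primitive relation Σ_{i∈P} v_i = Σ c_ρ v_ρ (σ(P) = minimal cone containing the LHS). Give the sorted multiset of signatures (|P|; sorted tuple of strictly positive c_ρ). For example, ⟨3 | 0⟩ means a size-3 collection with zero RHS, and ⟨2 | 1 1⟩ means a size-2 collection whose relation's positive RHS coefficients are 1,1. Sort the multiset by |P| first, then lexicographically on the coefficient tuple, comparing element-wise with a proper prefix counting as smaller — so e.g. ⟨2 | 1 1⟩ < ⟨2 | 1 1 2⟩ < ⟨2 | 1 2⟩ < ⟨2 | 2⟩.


Minimal non-faces — 5 found among 5 rays, 5 max cones:

  • {1,5}:  v_{1} + v_{5} = 0  ⇒ sig = ⟨2 | 0⟩
  • {1,4}:  v_{1} + v_{4} = v_{3}  ⇒ sig = ⟨2 | 1⟩
  • {2,4}:  v_{2} + v_{4} = v_{1}  ⇒ sig = ⟨2 | 1⟩
  • {3,5}:  v_{3} + v_{5} = v_{4}  ⇒ sig = ⟨2 | 1⟩
  • {2,3}:  v_{2} + v_{3} = 2·v_{1}  ⇒ sig = ⟨2 | 2⟩

so the primitive-relation signature multiset is
    ⟨2 | 0⟩
    ⟨2 | 1⟩
    ⟨2 | 1⟩
    ⟨2 | 1⟩
    ⟨2 | 2⟩


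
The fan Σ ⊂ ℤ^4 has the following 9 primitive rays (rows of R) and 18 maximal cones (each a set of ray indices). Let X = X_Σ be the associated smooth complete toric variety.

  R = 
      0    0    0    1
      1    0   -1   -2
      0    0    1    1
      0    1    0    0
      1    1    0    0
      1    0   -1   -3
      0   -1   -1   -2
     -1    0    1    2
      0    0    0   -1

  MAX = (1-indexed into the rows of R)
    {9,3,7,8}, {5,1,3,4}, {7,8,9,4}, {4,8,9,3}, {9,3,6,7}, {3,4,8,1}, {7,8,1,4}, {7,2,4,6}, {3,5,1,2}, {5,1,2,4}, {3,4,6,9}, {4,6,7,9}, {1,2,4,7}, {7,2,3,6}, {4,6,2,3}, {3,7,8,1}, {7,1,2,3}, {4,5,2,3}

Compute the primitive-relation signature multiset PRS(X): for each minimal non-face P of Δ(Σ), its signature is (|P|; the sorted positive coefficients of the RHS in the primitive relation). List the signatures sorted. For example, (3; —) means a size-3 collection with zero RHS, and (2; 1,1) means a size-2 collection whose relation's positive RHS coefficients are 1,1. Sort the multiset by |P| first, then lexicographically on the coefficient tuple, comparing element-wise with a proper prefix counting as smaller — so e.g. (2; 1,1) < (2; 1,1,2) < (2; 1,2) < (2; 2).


|primitive collections| = 11. Relations:

  P = {1,9}:  v_{1} + v_{9} = 0 — sig = (2; —)
  P = {2,8}:  v_{2} + v_{8} = 0 — sig = (2; —)
  P = {1,6}:  v_{1} + v_{6} = v_{2} — sig = (2; 1)
  P = {2,9}:  v_{2} + v_{9} = v_{6} — sig = (2; 1)
  P = {5,7}:  v_{5} + v_{7} = v_{2} — sig = (2; 1)
  P = {6,8}:  v_{6} + v_{8} = v_{9} — sig = (2; 1)
  P = {5,8}:  v_{5} + v_{8} = v_{1} + v_{3} + v_{4} — sig = (2; 1,1,1)
  P = {5,9}:  v_{5} + v_{9} = v_{2} + v_{3} + v_{4} — sig = (2; 1,1,1)
  P = {5,6}:  v_{5} + v_{6} = 2·v_{2} + v_{3} + v_{4} — sig = (2; 1,1,2)
  P = {3,4,7}:  v_{3} + v_{4} + v_{7} = v_{9} — sig = (3; 1)
  P = {1,2,3,4}:  v_{1} + v_{2} + v_{3} + v_{4} = v_{5} — sig = (4; 1)

Signatures (|P|; sorted positive RHS coefficients), sorted:
    (2; —)
    (2; —)
    (2; 1)
    (2; 1)
    (2; 1)
    (2; 1)
    (2; 1,1,1)
    (2; 1,1,1)
    (2; 1,1,2)
    (3; 1)
    (4; 1)


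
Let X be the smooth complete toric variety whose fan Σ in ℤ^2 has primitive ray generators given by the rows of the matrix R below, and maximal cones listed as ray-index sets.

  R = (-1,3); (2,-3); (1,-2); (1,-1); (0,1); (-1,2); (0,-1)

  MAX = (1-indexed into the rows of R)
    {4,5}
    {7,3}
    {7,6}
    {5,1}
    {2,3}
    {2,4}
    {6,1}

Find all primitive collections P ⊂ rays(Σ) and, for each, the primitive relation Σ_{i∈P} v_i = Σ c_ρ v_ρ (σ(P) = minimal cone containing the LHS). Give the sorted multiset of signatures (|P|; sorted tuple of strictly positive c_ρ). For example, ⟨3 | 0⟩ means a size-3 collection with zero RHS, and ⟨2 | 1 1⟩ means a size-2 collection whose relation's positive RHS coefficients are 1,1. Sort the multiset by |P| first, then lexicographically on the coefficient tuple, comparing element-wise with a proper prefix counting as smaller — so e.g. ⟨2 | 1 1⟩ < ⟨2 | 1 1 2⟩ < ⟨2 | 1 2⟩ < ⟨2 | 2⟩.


Σ has 14 primitive collections:

  • {3,6}:  v_{3} + v_{6} = 0  ⇒ sig = ⟨2 | 0⟩
  • {5,7}:  v_{5} + v_{7} = 0  ⇒ sig = ⟨2 | 0⟩
  • {1,3}:  v_{1} + v_{3} = v_{5}  ⇒ sig = ⟨2 | 1⟩
  • {1,7}:  v_{1} + v_{7} = v_{6}  ⇒ sig = ⟨2 | 1⟩
  • {2,6}:  v_{2} + v_{6} = v_{4}  ⇒ sig = ⟨2 | 1⟩
  • {3,4}:  v_{3} + v_{4} = v_{2}  ⇒ sig = ⟨2 | 1⟩
  • {3,5}:  v_{3} + v_{5} = v_{4}  ⇒ sig = ⟨2 | 1⟩
  • {4,6}:  v_{4} + v_{6} = v_{5}  ⇒ sig = ⟨2 | 1⟩
  • {4,7}:  v_{4} + v_{7} = v_{3}  ⇒ sig = ⟨2 | 1⟩
  • {5,6}:  v_{5} + v_{6} = v_{1}  ⇒ sig = ⟨2 | 1⟩
  • {1,2}:  v_{1} + v_{2} = v_{4} + v_{5}  ⇒ sig = ⟨2 | 1 1⟩
  • {1,4}:  v_{1} + v_{4} = 2·v_{5}  ⇒ sig = ⟨2 | 2⟩
  • {2,5}:  v_{2} + v_{5} = 2·v_{4}  ⇒ sig = ⟨2 | 2⟩
  • {2,7}:  v_{2} + v_{7} = 2·v_{3}  ⇒ sig = ⟨2 | 2⟩

Hence PRS(X_Σ) =
    ⟨2 | 0⟩
    ⟨2 | 0⟩
    ⟨2 | 1⟩
    ⟨2 | 1⟩
    ⟨2 | 1⟩
    ⟨2 | 1⟩
    ⟨2 | 1⟩
    ⟨2 | 1⟩
    ⟨2 | 1⟩
    ⟨2 | 1⟩
    ⟨2 | 1 1⟩
    ⟨2 | 2⟩
    ⟨2 | 2⟩
    ⟨2 | 2⟩


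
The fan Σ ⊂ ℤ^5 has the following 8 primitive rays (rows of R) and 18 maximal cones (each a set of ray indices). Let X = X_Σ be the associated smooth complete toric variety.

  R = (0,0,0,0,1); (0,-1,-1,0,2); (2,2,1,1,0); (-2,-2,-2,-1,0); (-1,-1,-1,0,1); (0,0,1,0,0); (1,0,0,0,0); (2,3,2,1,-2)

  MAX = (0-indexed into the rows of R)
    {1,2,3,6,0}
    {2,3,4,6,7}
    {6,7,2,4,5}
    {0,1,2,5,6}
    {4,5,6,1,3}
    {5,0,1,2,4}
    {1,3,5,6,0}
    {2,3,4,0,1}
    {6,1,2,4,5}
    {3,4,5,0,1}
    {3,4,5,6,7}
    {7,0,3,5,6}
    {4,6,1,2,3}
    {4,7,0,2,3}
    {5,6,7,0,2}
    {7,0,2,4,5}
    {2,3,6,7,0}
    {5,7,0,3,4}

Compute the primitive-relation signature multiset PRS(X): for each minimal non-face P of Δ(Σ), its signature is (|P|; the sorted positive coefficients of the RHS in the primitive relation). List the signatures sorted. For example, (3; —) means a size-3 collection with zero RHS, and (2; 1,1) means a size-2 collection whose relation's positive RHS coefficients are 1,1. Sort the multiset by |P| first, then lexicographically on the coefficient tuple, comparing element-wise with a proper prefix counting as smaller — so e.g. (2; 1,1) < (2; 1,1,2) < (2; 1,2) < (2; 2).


Δ(Σ) — 8 vertices, 3 min non-faces:

  {1,7}:  v_{1} + v_{7} = v_{2} ; sig = (2; 1)
  {2,3,5}:  v_{2} + v_{3} + v_{5} = 0 ; sig = (3; —)
  {0,4,6}:  v_{0} + v_{4} + v_{6} = v_{1} ; sig = (3; 1)

Hence PRS(X_Σ) =
[(2; 1), (3; —), (3; 1)]


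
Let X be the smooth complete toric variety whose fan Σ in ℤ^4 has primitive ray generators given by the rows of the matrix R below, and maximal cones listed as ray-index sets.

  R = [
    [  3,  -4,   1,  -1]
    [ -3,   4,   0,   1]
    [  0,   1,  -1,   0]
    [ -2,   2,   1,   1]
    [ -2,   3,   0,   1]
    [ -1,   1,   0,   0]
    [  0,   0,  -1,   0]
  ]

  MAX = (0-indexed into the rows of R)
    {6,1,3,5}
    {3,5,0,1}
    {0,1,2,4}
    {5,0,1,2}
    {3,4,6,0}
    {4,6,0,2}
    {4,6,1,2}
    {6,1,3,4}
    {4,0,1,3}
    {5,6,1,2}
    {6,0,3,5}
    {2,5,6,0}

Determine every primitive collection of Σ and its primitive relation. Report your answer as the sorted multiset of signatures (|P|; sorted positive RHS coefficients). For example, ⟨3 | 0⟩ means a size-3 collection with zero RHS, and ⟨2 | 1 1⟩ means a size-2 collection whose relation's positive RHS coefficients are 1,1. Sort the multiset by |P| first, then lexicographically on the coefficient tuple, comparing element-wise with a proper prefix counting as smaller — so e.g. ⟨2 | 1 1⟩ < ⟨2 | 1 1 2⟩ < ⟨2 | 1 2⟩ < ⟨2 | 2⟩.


|primitive collections| = 3. Relations:

  {2,3}:  v_{2} + v_{3} = v_{4}  so sig = ⟨2 | 1⟩
  {4,5}:  v_{4} + v_{5} = v_{1}  so sig = ⟨2 | 1⟩
  {0,1,6}:  v_{0} + v_{1} + v_{6} = 0  so sig = ⟨3 | 0⟩

Sorted signature multiset PRS(X):
[⟨2 | 1⟩, ⟨2 | 1⟩, ⟨3 | 0⟩]


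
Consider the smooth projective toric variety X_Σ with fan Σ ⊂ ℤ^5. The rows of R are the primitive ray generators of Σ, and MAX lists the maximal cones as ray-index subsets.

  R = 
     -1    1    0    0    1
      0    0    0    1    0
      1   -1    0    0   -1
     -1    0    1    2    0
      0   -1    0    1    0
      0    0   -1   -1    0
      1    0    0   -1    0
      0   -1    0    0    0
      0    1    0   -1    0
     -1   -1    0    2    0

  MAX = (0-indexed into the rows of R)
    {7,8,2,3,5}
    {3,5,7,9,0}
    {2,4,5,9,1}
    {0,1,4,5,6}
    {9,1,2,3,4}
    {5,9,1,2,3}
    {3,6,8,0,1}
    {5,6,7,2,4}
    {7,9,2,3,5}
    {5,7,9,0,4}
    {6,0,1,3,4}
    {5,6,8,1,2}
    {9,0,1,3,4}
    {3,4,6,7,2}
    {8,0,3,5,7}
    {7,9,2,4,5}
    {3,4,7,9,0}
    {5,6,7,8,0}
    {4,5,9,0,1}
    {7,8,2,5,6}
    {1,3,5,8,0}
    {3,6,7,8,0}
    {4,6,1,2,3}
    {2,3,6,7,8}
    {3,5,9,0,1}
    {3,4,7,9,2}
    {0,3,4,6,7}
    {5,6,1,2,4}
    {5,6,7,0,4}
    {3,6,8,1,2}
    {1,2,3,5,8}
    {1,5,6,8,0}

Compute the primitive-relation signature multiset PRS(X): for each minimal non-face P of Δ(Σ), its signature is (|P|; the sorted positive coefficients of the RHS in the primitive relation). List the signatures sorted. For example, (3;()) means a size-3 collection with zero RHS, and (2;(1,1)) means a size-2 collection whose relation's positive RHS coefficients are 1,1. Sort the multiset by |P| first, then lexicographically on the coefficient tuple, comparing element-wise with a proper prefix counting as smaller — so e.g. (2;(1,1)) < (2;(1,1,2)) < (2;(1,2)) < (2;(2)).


|primitive collections| = 7. Relations:

  • {0,2}:  v_{0} + v_{2} = 0 — sig = (2;())
  • {4,8}:  v_{4} + v_{8} = 0 — sig = (2;())
  • {1,7}:  v_{1} + v_{7} = v_{4} — sig = (2;(1))
  • {6,9}:  v_{6} + v_{9} = v_{4} — sig = (2;(1))
  • {8,9}:  v_{8} + v_{9} = v_{3} + v_{5} — sig = (2;(1,1))
  • {3,5,6}:  v_{3} + v_{5} + v_{6} = 0 — sig = (3;())
  • {3,4,5}:  v_{3} + v_{4} + v_{5} = v_{9} — sig = (3;(1))

Sorted signature multiset PRS(X):
{ (2;()) ×2,  (2;(1)) ×2,  (2;(1,1)),  (3;()),  (3;(1)) }


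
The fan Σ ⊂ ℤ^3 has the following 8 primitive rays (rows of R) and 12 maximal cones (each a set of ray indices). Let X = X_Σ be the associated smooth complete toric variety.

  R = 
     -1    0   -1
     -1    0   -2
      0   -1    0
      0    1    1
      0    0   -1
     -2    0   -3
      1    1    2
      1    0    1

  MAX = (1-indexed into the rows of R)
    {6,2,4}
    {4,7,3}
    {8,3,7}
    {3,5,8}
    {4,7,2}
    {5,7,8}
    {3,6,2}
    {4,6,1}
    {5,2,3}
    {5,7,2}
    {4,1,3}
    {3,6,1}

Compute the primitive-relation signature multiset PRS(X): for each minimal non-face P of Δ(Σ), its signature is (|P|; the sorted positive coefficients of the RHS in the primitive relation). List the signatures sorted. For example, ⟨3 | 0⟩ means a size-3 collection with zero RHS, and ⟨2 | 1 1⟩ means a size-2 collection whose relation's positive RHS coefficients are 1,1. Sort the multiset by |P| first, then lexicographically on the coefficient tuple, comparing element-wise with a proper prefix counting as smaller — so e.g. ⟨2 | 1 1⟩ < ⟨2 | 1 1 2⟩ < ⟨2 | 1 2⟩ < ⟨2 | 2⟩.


Minimal non-faces — 14 found among 8 rays, 12 max cones:

  {1,8}:  v_{1} + v_{8} = 0  ⟹  sig = ⟨2 | 0⟩
  {1,2}:  v_{1} + v_{2} = v_{6}  ⟹  sig = ⟨2 | 1⟩
  {1,5}:  v_{1} + v_{5} = v_{2}  ⟹  sig = ⟨2 | 1⟩
  {1,7}:  v_{1} + v_{7} = v_{4}  ⟹  sig = ⟨2 | 1⟩
  {2,8}:  v_{2} + v_{8} = v_{5}  ⟹  sig = ⟨2 | 1⟩
  {4,8}:  v_{4} + v_{8} = v_{7}  ⟹  sig = ⟨2 | 1⟩
  {6,8}:  v_{6} + v_{8} = v_{2}  ⟹  sig = ⟨2 | 1⟩
  {4,5}:  v_{4} + v_{5} = v_{2} + v_{7}  ⟹  sig = ⟨2 | 1 1⟩
  {6,7}:  v_{6} + v_{7} = v_{2} + v_{4}  ⟹  sig = ⟨2 | 1 1⟩
  {5,6}:  v_{5} + v_{6} = 2·v_{2}  ⟹  sig = ⟨2 | 2⟩
  {2,3,7}:  v_{2} + v_{3} + v_{7} = 0  ⟹  sig = ⟨3 | 0⟩
  {2,3,4}:  v_{2} + v_{3} + v_{4} = v_{1}  ⟹  sig = ⟨3 | 1⟩
  {3,5,7}:  v_{3} + v_{5} + v_{7} = v_{8}  ⟹  sig = ⟨3 | 1⟩
  {3,4,6}:  v_{3} + v_{4} + v_{6} = 2·v_{1}  ⟹  sig = ⟨3 | 2⟩

Hence PRS(X_Σ) =
    |P|=2: 10 collections, coeffs (), (1), (1), (1), (1), (1), (1), (1,1), (1,1), (2)
    |P|=3: 4 collections, coeffs (), (1), (1), (2)


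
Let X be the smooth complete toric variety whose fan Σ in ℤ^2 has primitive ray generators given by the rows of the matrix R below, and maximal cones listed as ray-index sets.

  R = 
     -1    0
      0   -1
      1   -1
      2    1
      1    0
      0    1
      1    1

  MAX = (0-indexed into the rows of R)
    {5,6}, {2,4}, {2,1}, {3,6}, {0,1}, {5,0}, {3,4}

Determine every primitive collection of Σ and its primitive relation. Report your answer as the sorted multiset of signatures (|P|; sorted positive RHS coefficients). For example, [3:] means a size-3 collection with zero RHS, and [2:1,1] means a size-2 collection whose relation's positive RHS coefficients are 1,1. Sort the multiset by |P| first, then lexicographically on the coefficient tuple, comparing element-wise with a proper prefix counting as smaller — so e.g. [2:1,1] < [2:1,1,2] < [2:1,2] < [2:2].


Δ(Σ) — 7 vertices, 14 min non-faces:

  P = {0,4}:  v_{0} + v_{4} = 0 ; sig = [2:]
  P = {1,5}:  v_{1} + v_{5} = 0 ; sig = [2:]
  P = {0,2}:  v_{0} + v_{2} = v_{1} ; sig = [2:1]
  P = {0,3}:  v_{0} + v_{3} = v_{6} ; sig = [2:1]
  P = {0,6}:  v_{0} + v_{6} = v_{5} ; sig = [2:1]
  P = {1,4}:  v_{1} + v_{4} = v_{2} ; sig = [2:1]
  P = {1,6}:  v_{1} + v_{6} = v_{4} ; sig = [2:1]
  P = {2,5}:  v_{2} + v_{5} = v_{4} ; sig = [2:1]
  P = {4,5}:  v_{4} + v_{5} = v_{6} ; sig = [2:1]
  P = {4,6}:  v_{4} + v_{6} = v_{3} ; sig = [2:1]
  P = {1,3}:  v_{1} + v_{3} = 2·v_{4} ; sig = [2:2]
  P = {2,6}:  v_{2} + v_{6} = 2·v_{4} ; sig = [2:2]
  P = {3,5}:  v_{3} + v_{5} = 2·v_{6} ; sig = [2:2]
  P = {2,3}:  v_{2} + v_{3} = 3·v_{4} ; sig = [2:3]

so the primitive-relation signature multiset is
    [2:]
    [2:]
    [2:1]
    [2:1]
    [2:1]
    [2:1]
    [2:1]
    [2:1]
    [2:1]
    [2:1]
    [2:2]
    [2:2]
    [2:2]
    [2:3]


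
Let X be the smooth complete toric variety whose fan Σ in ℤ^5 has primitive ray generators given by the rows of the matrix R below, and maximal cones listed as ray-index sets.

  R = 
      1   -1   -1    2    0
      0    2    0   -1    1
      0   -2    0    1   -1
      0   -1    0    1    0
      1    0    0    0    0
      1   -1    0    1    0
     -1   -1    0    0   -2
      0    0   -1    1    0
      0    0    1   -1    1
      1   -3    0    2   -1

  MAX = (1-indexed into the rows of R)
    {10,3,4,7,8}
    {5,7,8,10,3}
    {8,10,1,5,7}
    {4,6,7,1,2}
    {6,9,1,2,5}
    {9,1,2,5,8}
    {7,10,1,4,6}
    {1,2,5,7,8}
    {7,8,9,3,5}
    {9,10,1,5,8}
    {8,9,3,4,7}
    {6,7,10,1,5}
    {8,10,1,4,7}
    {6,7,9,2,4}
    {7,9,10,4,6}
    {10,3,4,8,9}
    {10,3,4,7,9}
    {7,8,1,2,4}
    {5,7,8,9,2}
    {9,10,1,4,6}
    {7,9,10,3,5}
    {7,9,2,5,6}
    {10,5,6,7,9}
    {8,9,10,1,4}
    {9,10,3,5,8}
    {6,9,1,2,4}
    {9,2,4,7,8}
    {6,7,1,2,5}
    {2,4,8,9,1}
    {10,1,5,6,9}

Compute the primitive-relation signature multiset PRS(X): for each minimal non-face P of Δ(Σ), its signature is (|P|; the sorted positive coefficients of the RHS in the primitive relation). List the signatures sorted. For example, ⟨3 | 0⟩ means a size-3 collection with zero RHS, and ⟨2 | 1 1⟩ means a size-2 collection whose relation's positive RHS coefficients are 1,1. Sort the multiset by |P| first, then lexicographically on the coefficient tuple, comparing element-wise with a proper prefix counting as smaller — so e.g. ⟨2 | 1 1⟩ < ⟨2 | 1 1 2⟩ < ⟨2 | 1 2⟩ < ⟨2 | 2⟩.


Primitive collections (8):

  P = {2,3}:  v_{2} + v_{3} = 0 — sig = ⟨2 | 0⟩
  P = {2,10}:  v_{2} + v_{10} = v_{6} — sig = ⟨2 | 1⟩
  P = {3,6}:  v_{3} + v_{6} = v_{10} — sig = ⟨2 | 1⟩
  P = {4,5}:  v_{4} + v_{5} = v_{6} — sig = ⟨2 | 1⟩
  P = {6,8}:  v_{6} + v_{8} = v_{1} — sig = ⟨2 | 1⟩
  P = {1,3}:  v_{1} + v_{3} = v_{8} + v_{10} — sig = ⟨2 | 1 1⟩
  P = {1,7,9}:  v_{1} + v_{7} + v_{9} = v_{3} — sig = ⟨3 | 1⟩
  P = {7,8,9,10}:  v_{7} + v_{8} + v_{9} + v_{10} = 2·v_{3} — sig = ⟨4 | 2⟩

so the primitive-relation signature multiset is
    ⟨2 | 0⟩
    ⟨2 | 1⟩
    ⟨2 | 1⟩
    ⟨2 | 1⟩
    ⟨2 | 1⟩
    ⟨2 | 1 1⟩
    ⟨3 | 1⟩
    ⟨4 | 2⟩


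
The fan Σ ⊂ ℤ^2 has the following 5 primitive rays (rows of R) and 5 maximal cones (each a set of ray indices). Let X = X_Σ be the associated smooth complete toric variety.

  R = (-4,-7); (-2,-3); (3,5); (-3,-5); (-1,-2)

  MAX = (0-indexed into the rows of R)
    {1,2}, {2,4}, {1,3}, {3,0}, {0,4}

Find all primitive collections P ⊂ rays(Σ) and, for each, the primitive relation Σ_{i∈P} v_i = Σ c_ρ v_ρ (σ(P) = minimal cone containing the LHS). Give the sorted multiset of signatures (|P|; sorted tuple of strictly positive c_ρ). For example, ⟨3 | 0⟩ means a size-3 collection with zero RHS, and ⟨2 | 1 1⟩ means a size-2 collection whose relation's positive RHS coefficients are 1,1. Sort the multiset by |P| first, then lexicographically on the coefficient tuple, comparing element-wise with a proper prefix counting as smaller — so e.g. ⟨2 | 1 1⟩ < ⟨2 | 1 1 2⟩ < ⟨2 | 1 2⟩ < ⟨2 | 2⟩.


Minimal non-faces — 5 found among 5 rays, 5 max cones:

  P={2,3}:  v_{2} + v_{3} = 0  →  sig = ⟨2 | 0⟩
  P={0,2}:  v_{0} + v_{2} = v_{4}  →  sig = ⟨2 | 1⟩
  P={1,4}:  v_{1} + v_{4} = v_{3}  →  sig = ⟨2 | 1⟩
  P={3,4}:  v_{3} + v_{4} = v_{0}  →  sig = ⟨2 | 1⟩
  P={0,1}:  v_{0} + v_{1} = 2·v_{3}  →  sig = ⟨2 | 2⟩

Sorted signature multiset PRS(X):
[⟨2 | 0⟩, ⟨2 | 1⟩, ⟨2 | 1⟩, ⟨2 | 1⟩, ⟨2 | 2⟩]


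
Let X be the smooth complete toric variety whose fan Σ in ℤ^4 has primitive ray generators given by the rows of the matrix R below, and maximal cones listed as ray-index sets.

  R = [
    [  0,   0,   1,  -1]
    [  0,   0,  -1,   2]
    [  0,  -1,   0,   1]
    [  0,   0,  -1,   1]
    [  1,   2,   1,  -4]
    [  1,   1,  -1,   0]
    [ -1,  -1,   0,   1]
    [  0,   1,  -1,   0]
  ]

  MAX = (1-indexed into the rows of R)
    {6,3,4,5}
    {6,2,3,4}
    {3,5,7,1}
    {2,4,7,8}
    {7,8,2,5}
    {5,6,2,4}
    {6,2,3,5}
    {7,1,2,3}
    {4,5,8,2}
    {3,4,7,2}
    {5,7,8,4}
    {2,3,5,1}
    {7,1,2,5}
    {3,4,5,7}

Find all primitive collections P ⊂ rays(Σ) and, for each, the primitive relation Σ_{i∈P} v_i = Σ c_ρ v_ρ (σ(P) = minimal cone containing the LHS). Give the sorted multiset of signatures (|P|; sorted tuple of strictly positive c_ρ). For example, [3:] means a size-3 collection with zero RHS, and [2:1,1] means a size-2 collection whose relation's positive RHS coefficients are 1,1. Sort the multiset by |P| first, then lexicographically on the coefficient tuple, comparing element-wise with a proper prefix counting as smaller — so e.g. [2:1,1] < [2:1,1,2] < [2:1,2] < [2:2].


Minimal non-faces — 9 found among 8 rays, 14 max cones:

  P={1,4}:  v_{1} + v_{4} = 0  ⇒ sig = [2:]
  P={3,8}:  v_{3} + v_{8} = v_{4}  ⇒ sig = [2:1]
  P={6,7}:  v_{6} + v_{7} = v_{4}  ⇒ sig = [2:1]
  P={1,6}:  v_{1} + v_{6} = v_{2} + v_{3} + v_{5}  ⇒ sig = [2:1,1,1]
  P={1,8}:  v_{1} + v_{8} = v_{2} + v_{5} + v_{7}  ⇒ sig = [2:1,1,1]
  P={6,8}:  v_{6} + v_{8} = v_{2} + 2·v_{4} + v_{5}  ⇒ sig = [2:1,1,2]
  P={2,3,5,7}:  v_{2} + v_{3} + v_{5} + v_{7} = 0  ⇒ sig = [4:]
  P={2,3,4,5}:  v_{2} + v_{3} + v_{4} + v_{5} = v_{6}  ⇒ sig = [4:1]
  P={2,4,5,7}:  v_{2} + v_{4} + v_{5} + v_{7} = v_{8}  ⇒ sig = [4:1]

Sorted signature multiset PRS(X):
[[2:], [2:1], [2:1], [2:1,1,1], [2:1,1,1], [2:1,1,2], [4:], [4:1], [4:1]]


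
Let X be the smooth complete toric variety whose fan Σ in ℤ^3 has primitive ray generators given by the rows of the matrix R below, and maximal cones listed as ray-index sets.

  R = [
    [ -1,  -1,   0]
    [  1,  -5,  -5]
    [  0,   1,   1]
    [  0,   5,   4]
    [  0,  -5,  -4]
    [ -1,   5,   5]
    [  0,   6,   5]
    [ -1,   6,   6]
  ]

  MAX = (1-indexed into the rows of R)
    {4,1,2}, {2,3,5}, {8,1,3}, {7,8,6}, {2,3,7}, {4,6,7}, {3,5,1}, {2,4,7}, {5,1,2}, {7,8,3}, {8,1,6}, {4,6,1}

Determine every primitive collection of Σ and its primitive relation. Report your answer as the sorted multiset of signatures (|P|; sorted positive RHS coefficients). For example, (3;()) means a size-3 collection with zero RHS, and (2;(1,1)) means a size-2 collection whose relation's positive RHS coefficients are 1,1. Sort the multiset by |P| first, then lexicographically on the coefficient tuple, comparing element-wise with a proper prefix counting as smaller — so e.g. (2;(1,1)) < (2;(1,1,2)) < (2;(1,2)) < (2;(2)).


11 minimal non-faces of Δ(Σ) (on 8 rays):

  P = {2,6}:  v_{2} + v_{6} = 0 ; sig = (2;())
  P = {4,5}:  v_{4} + v_{5} = 0 ; sig = (2;())
  P = {1,7}:  v_{1} + v_{7} = v_{6} ; sig = (2;(1))
  P = {2,8}:  v_{2} + v_{8} = v_{3} ; sig = (2;(1))
  P = {3,4}:  v_{3} + v_{4} = v_{7} ; sig = (2;(1))
  P = {3,6}:  v_{3} + v_{6} = v_{8} ; sig = (2;(1))
  P = {5,7}:  v_{5} + v_{7} = v_{3} ; sig = (2;(1))
  P = {4,8}:  v_{4} + v_{8} = v_{6} + v_{7} ; sig = (2;(1,1))
  P = {5,6}:  v_{5} + v_{6} = v_{1} + v_{3} ; sig = (2;(1,1))
  P = {5,8}:  v_{5} + v_{8} = v_{1} + 2·v_{3} ; sig = (2;(1,2))
  P = {1,2,3}:  v_{1} + v_{2} + v_{3} = v_{5} ; sig = (3;(1))

Hence PRS(X_Σ) =
    |P|=2: 10 collections, coeffs (), (), (1), (1), (1), (1), (1), (1,1), (1,1), (1,2)
    |P|=3: 1 collection, coeffs (1)


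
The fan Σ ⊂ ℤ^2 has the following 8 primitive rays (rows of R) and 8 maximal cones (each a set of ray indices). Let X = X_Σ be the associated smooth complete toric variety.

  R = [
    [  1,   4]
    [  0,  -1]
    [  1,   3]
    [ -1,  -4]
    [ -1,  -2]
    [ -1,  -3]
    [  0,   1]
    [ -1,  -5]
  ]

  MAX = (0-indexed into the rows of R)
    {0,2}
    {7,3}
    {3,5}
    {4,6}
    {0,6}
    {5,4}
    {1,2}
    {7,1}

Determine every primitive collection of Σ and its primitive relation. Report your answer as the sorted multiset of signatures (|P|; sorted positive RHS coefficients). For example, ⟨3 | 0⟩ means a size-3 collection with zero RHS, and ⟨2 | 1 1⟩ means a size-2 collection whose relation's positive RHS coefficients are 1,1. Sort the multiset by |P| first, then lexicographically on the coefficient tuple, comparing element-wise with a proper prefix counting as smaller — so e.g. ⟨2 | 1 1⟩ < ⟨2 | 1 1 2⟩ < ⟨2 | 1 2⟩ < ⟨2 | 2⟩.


The 20 primitive collections of Σ (r=8, n=2):

  • {0,3}:  v_{0} + v_{3} = 0 ; sig = ⟨2 | 0⟩
  • {1,6}:  v_{1} + v_{6} = 0 ; sig = ⟨2 | 0⟩
  • {2,5}:  v_{2} + v_{5} = 0 ; sig = ⟨2 | 0⟩
  • {0,1}:  v_{0} + v_{1} = v_{2} ; sig = ⟨2 | 1⟩
  • {0,5}:  v_{0} + v_{5} = v_{6} ; sig = ⟨2 | 1⟩
  • {0,7}:  v_{0} + v_{7} = v_{1} ; sig = ⟨2 | 1⟩
  • {1,3}:  v_{1} + v_{3} = v_{7} ; sig = ⟨2 | 1⟩
  • {1,4}:  v_{1} + v_{4} = v_{5} ; sig = ⟨2 | 1⟩
  • {1,5}:  v_{1} + v_{5} = v_{3} ; sig = ⟨2 | 1⟩
  • {2,3}:  v_{2} + v_{3} = v_{1} ; sig = ⟨2 | 1⟩
  • {2,4}:  v_{2} + v_{4} = v_{6} ; sig = ⟨2 | 1⟩
  • {2,6}:  v_{2} + v_{6} = v_{0} ; sig = ⟨2 | 1⟩
  • {3,6}:  v_{3} + v_{6} = v_{5} ; sig = ⟨2 | 1⟩
  • {5,6}:  v_{5} + v_{6} = v_{4} ; sig = ⟨2 | 1⟩
  • {6,7}:  v_{6} + v_{7} = v_{3} ; sig = ⟨2 | 1⟩
  • {4,7}:  v_{4} + v_{7} = v_{3} + v_{5} ; sig = ⟨2 | 1 1⟩
  • {0,4}:  v_{0} + v_{4} = 2·v_{6} ; sig = ⟨2 | 2⟩
  • {2,7}:  v_{2} + v_{7} = 2·v_{1} ; sig = ⟨2 | 2⟩
  • {3,4}:  v_{3} + v_{4} = 2·v_{5} ; sig = ⟨2 | 2⟩
  • {5,7}:  v_{5} + v_{7} = 2·v_{3} ; sig = ⟨2 | 2⟩

so the primitive-relation signature multiset is
    ⟨2 | 0⟩
    ⟨2 | 0⟩
    ⟨2 | 0⟩
    ⟨2 | 1⟩
    ⟨2 | 1⟩
    ⟨2 | 1⟩
    ⟨2 | 1⟩
    ⟨2 | 1⟩
    ⟨2 | 1⟩
    ⟨2 | 1⟩
    ⟨2 | 1⟩
    ⟨2 | 1⟩
    ⟨2 | 1⟩
    ⟨2 | 1⟩
    ⟨2 | 1⟩
    ⟨2 | 1 1⟩
    ⟨2 | 2⟩
    ⟨2 | 2⟩
    ⟨2 | 2⟩
    ⟨2 | 2⟩
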